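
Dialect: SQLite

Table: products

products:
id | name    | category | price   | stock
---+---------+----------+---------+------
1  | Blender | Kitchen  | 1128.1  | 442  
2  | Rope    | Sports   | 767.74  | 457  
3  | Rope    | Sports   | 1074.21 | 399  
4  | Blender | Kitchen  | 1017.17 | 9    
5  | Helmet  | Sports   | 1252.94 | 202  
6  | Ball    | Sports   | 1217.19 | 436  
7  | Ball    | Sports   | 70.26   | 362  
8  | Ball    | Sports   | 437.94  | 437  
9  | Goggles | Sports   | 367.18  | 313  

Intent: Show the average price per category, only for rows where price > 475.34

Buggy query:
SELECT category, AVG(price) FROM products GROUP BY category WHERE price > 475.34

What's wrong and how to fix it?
Bug: WHERE cannot follow GROUP BY

Fix: Place WHERE between FROM and GROUP BY

Corrected query:
SELECT category, AVG(price) FROM products WHERE price > 475.34 GROUP BY category

Result:
category | AVG(price)
---------+-----------
Kitchen  | 1072.635  
Sports   | 1078.02   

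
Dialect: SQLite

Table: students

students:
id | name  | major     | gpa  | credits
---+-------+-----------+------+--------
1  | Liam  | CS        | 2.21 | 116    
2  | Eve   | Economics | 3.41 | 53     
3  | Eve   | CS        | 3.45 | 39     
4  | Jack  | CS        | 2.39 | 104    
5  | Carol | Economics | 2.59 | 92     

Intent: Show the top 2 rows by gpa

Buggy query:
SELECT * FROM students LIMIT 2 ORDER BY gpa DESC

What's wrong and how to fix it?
Bug: LIMIT must come after ORDER BY

Fix: Sort with ORDER BY, then apply LIMIT

Corrected query:
SELECT * FROM students ORDER BY gpa DESC LIMIT 2

Result:
id | name | major     | gpa  | credits
---+------+-----------+------+--------
3  | Eve  | CS        | 3.45 | 39     
2  | Eve  | Economics | 3.41 | 53     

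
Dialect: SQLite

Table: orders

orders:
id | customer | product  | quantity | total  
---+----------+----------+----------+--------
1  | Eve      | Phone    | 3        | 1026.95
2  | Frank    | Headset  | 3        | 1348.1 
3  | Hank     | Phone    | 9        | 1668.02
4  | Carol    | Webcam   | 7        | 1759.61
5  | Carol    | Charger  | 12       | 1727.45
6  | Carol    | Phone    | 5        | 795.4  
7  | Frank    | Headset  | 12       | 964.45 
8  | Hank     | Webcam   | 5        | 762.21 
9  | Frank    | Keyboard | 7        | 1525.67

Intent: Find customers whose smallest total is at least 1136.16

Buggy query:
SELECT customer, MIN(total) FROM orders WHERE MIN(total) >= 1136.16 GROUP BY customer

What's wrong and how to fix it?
Bug: MIN() in WHERE is a misuse of aggregate

Fix: Use HAVING for the per-group MIN condition

Corrected query:
SELECT customer, MIN(total) FROM orders GROUP BY customer HAVING MIN(total) >= 1136.16

Result:
(no rows)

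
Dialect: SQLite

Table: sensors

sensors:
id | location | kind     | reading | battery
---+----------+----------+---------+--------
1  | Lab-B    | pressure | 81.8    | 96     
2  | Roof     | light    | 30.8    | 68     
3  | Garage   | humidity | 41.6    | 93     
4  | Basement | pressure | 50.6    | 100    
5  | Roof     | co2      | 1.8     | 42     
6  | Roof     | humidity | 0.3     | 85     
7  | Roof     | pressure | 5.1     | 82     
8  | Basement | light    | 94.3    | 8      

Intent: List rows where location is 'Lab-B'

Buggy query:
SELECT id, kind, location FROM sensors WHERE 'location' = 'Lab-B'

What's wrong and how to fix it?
Bug: 'location' in single quotes is a string literal, not the column; the comparison is literal-vs-literal and never true

Fix: Reference the column as location without single quotes

Corrected query:
SELECT id, kind, location FROM sensors WHERE location = 'Lab-B'

Result:
id | kind     | location
---+----------+---------
1  | pressure | Lab-B   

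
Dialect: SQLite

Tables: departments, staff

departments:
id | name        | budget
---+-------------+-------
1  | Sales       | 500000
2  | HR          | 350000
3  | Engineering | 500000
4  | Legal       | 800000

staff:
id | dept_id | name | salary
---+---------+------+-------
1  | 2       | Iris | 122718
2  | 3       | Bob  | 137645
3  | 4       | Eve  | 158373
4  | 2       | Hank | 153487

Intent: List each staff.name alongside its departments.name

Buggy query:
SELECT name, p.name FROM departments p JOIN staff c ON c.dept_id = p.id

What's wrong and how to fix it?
Bug: Both tables have a 'name' column; the unqualified reference is ambiguous

Fix: Prefix ambiguous columns with the table alias

Corrected query:
SELECT c.name, p.name FROM departments p JOIN staff c ON c.dept_id = p.id

Result:
name | name       
-----+------------
Iris | HR         
Bob  | Engineering
Eve  | Legal      
Hank | HR         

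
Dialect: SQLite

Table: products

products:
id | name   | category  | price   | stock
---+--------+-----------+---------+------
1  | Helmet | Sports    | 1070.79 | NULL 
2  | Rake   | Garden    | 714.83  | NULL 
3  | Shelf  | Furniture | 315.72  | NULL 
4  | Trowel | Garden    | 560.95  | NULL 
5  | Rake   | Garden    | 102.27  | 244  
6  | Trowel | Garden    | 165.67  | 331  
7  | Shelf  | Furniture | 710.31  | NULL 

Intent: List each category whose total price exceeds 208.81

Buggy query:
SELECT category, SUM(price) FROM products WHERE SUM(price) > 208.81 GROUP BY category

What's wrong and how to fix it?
Bug: WHERE runs before GROUP BY, so aggregates aren't available there

Fix: Move the aggregate condition to a HAVING clause

Corrected query:
SELECT category, SUM(price) FROM products GROUP BY category HAVING SUM(price) > 208.81

Result:
category  | SUM(price)
----------+-----------
Furniture | 1026.03   
Garden    | 1543.72   
Sports    | 1070.79   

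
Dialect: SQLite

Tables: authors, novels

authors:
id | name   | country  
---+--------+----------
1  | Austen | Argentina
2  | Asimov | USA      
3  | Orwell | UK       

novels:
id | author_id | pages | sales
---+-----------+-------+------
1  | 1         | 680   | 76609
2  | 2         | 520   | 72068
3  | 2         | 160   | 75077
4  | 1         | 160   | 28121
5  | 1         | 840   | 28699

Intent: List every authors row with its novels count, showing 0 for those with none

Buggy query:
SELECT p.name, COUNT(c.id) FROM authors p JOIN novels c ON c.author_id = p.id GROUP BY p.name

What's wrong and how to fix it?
Bug: INNER JOIN drops authors rows that have no matching novels rows

Fix: Use LEFT JOIN so parents without children still appear (COUNT(c.id) gives 0)

Corrected query:
SELECT p.name, COUNT(c.id) FROM authors p LEFT JOIN novels c ON c.author_id = p.id GROUP BY p.name

Result:
name   | COUNT(c.id)
-------+------------
Asimov | 2          
Austen | 3          
Orwell | 0          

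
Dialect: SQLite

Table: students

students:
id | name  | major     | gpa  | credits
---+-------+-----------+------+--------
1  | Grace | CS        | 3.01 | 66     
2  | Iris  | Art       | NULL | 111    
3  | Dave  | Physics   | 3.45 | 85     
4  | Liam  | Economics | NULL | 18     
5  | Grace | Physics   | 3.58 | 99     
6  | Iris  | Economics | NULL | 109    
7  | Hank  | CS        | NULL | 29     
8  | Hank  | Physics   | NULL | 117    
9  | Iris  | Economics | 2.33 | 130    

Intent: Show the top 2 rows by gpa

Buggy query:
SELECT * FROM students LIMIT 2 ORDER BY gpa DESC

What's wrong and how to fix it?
Bug: ORDER BY cannot follow LIMIT; LIMIT is the final clause

Fix: Sort with ORDER BY, then apply LIMIT

Corrected query:
SELECT * FROM students ORDER BY gpa DESC LIMIT 2

Result:
id | name  | major   | gpa  | credits
---+-------+---------+------+--------
5  | Grace | Physics | 3.58 | 99     
3  | Dave  | Physics | 3.45 | 85     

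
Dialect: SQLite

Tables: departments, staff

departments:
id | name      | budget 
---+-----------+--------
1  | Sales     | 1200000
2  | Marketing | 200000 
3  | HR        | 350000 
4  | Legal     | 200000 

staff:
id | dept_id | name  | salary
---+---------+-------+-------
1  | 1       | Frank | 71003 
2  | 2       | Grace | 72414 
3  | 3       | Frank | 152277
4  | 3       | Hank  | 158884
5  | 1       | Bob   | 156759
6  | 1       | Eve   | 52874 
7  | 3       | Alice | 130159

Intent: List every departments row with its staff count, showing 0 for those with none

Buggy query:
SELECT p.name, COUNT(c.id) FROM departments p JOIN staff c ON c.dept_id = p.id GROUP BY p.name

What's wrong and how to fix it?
Bug: An inner join excludes parents with zero children

Fix: Use LEFT JOIN so parents without children still appear (COUNT(c.id) gives 0)

Corrected query:
SELECT p.name, COUNT(c.id) FROM departments p LEFT JOIN staff c ON c.dept_id = p.id GROUP BY p.name

Result:
name      | COUNT(c.id)
----------+------------
HR        | 3          
Legal     | 0          
Marketing | 1          
Sales     | 3          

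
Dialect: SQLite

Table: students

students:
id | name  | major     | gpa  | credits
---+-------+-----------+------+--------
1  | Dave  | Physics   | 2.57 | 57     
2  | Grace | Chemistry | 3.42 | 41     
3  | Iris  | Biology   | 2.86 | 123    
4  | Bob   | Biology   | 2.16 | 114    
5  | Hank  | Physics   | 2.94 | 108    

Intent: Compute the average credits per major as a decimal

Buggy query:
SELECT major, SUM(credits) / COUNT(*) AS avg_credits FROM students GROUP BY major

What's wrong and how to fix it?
Bug: SUM(credits) and COUNT(*) are both integers; the division truncates the fractional part

Fix: Multiply by 1.0 (or CAST to REAL) to force floating-point division

Corrected query:
SELECT major, SUM(credits) * 1.0 / COUNT(*) AS avg_credits FROM students GROUP BY major

Result:
major     | avg_credits
----------+------------
Biology   | 118.5      
Chemistry | 41         
Physics   | 82.5       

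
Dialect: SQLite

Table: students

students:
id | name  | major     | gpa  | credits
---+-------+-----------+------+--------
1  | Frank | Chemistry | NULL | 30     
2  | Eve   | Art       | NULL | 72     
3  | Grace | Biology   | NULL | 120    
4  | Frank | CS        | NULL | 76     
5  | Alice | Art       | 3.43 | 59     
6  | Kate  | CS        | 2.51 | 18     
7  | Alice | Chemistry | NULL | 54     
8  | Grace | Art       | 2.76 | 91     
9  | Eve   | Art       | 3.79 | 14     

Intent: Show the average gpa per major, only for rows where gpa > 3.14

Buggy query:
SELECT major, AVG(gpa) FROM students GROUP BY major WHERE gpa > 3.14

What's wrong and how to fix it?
Bug: WHERE cannot follow GROUP BY

Fix: Move the WHERE clause before GROUP BY

Corrected query:
SELECT major, AVG(gpa) FROM students WHERE gpa > 3.14 GROUP BY major

Result:
major | AVG(gpa)
------+---------
Art   | 3.61    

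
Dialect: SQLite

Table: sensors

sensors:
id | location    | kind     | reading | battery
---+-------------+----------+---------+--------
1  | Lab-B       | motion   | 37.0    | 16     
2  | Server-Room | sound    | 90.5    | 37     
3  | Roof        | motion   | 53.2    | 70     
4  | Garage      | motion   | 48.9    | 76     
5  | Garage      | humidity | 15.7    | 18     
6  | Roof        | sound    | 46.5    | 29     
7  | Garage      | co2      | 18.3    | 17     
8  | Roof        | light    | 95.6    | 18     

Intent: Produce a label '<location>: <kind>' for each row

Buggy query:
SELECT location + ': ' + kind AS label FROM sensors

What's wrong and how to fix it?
Bug: SQLite uses || for string concatenation; + coerces text to numbers (yielding 0)

Fix: Use the || operator for string concatenation

Corrected query:
SELECT location || ': ' || kind AS label FROM sensors

Result:
label             
------------------
Lab-B: motion     
Server-Room: sound
Roof: motion      
Garage: motion    
Garage: humidity  
Roof: sound       
Garage: co2       
Roof: light       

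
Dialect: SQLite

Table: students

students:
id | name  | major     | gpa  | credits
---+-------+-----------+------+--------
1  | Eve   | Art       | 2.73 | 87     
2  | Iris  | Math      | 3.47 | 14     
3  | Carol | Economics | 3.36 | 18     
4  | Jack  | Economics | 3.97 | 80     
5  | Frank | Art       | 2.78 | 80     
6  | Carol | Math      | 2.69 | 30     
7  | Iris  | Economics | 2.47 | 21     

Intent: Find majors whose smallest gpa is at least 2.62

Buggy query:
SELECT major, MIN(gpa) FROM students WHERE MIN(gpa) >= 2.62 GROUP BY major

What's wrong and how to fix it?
Bug: MIN() in WHERE is a misuse of aggregate

Fix: Use HAVING for the per-group MIN condition

Corrected query:
SELECT major, MIN(gpa) FROM students GROUP BY major HAVING MIN(gpa) >= 2.62

Result:
major | MIN(gpa)
------+---------
Art   | 2.73    
Math  | 2.69    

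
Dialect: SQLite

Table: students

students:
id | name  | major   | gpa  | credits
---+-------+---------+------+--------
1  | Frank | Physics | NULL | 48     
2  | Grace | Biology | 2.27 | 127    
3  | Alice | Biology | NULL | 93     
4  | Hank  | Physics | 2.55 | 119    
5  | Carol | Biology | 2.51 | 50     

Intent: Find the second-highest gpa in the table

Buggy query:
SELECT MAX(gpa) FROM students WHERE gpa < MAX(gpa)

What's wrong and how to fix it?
Bug: The inner MAX is an aggregate inside WHERE, which is not allowed

Fix: Compute the overall MAX in a subquery, then take MAX of rows below it

Corrected query:
SELECT MAX(gpa) FROM students WHERE gpa < (SELECT MAX(gpa) FROM students)

Result:
MAX(gpa)
--------
2.51    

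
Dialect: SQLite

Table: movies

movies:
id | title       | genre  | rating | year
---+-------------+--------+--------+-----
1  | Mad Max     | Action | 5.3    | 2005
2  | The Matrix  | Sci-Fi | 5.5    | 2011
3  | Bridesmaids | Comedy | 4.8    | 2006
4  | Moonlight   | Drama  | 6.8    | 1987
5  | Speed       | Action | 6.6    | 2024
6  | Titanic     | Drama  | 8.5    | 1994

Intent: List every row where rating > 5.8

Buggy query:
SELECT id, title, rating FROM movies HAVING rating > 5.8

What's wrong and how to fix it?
Bug: HAVING filters the output of aggregation, but this query has no GROUP BY and no aggregate functions, so SQLite rejects it (HAVING clause on a non-aggregate query); the condition here is per row

Fix: Use WHERE for row-level filtering

Corrected query:
SELECT id, title, rating FROM movies WHERE rating > 5.8

Result:
id | title     | rating
---+-----------+-------
4  | Moonlight | 6.8   
5  | Speed     | 6.6   
6  | Titanic   | 8.5   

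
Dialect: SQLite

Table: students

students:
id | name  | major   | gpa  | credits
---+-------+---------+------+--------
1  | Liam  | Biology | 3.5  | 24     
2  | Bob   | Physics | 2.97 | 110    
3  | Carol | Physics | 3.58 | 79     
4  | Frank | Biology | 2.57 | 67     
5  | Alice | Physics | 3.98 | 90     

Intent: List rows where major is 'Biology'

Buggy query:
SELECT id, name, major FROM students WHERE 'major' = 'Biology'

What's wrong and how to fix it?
Bug: Single quotes denote string literals in SQL; the column name is being compared as a constant string

Fix: Reference the column as major without single quotes

Corrected query:
SELECT id, name, major FROM students WHERE major = 'Biology'

Result:
id | name  | major  
---+-------+--------
1  | Liam  | Biology
4  | Frank | Biology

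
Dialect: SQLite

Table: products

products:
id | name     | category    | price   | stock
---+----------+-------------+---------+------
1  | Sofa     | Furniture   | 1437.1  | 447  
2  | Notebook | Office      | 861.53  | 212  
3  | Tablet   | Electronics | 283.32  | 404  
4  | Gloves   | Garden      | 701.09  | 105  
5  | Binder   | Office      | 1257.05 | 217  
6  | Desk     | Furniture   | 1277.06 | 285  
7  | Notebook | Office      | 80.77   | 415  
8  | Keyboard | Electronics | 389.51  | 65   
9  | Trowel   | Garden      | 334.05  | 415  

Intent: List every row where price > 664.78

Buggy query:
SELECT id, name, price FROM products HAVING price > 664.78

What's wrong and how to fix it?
Bug: This is a non-aggregate query (no GROUP BY, no aggregates), so in SQLite the HAVING clause is invalid here; a row-level condition belongs in WHERE

Fix: Replace HAVING with WHERE since the condition applies to individual rows

Corrected query:
SELECT id, name, price FROM products WHERE price > 664.78

Result:
id | name     | price  
---+----------+--------
1  | Sofa     | 1437.1 
2  | Notebook | 861.53 
4  | Gloves   | 701.09 
5  | Binder   | 1257.05
6  | Desk     | 1277.06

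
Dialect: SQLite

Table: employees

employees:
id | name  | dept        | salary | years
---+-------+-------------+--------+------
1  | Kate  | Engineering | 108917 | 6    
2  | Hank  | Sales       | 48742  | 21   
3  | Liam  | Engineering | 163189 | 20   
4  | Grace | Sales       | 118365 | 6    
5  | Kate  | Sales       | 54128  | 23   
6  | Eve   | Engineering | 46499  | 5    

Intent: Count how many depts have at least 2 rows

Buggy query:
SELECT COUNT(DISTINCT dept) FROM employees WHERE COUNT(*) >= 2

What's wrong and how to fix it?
Bug: WHERE filters individual rows, not groups, so a group-level COUNT is invalid there

Fix: Group first with HAVING COUNT(*) >= 2, then COUNT the resulting groups

Corrected query:
SELECT COUNT(*) FROM (SELECT dept FROM employees GROUP BY dept HAVING COUNT(*) >= 2)

Result:
COUNT(*)
--------
2       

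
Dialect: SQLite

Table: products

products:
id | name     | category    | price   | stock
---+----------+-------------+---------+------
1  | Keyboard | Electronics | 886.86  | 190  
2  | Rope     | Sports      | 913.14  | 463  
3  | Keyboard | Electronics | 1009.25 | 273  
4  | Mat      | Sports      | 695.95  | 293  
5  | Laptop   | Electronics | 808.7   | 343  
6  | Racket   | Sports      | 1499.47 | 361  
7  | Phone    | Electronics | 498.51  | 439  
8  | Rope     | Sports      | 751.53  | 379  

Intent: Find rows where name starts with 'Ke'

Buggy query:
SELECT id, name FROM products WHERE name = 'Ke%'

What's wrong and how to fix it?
Bug: '=' compares the literal string including the % character; pattern matching needs LIKE

Fix: Use LIKE for wildcard pattern matching

Corrected query:
SELECT id, name FROM products WHERE name LIKE 'Ke%'

Result:
id | name    
---+---------
1  | Keyboard
3  | Keyboard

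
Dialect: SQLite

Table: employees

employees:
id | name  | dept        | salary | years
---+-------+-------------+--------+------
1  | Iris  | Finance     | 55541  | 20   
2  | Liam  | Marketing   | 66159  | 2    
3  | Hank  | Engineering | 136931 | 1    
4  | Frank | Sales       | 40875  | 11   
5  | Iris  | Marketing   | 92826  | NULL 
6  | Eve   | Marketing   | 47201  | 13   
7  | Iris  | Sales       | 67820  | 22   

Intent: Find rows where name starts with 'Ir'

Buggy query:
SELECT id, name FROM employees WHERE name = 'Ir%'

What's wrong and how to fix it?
Bug: '=' compares the literal string including the % character; pattern matching needs LIKE

Fix: Replace '=' with LIKE so 'Ir%' is treated as a pattern

Corrected query:
SELECT id, name FROM employees WHERE name LIKE 'Ir%'

Result:
id | name
---+-----
1  | Iris
5  | Iris
7  | Iris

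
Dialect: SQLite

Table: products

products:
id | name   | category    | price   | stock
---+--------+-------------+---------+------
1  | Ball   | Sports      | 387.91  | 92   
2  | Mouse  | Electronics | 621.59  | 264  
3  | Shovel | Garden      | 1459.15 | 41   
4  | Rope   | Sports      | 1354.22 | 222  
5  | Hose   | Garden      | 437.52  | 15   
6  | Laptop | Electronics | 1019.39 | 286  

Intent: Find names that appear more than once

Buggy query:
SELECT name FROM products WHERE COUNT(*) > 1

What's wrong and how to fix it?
Bug: COUNT(*) is an aggregate and cannot be used in WHERE

Fix: GROUP BY name, then filter groups with HAVING COUNT(*) > 1

Corrected query:
SELECT name FROM products GROUP BY name HAVING COUNT(*) > 1

Result:
(no rows)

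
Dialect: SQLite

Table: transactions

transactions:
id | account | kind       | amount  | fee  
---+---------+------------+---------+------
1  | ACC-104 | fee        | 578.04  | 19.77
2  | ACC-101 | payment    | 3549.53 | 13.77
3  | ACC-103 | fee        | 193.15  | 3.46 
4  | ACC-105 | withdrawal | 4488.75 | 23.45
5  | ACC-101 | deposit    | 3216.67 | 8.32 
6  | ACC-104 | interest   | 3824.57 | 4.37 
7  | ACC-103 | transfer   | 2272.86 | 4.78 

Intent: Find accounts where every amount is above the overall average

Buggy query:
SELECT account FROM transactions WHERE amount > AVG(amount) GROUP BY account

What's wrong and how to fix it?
Bug: AVG() is an aggregate; it can't sit directly in WHERE

Fix: Compute the overall average in a scalar subquery and compare each group's MIN against it in HAVING

Corrected query:
SELECT account FROM transactions GROUP BY account HAVING MIN(amount) > (SELECT AVG(amount) FROM transactions)

Result:
account
-------
ACC-101
ACC-105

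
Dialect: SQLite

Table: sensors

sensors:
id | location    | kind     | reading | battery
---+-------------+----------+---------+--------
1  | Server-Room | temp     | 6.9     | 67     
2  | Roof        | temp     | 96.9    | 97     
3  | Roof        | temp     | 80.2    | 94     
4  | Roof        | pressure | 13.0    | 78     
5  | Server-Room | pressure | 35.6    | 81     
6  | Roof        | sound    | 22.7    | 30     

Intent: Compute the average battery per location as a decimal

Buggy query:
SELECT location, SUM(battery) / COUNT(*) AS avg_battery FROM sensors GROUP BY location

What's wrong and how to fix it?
Bug: Both operands are integers, so '/' performs integer division and truncates

Fix: Cast one side to REAL so the division keeps the fractional part

Corrected query:
SELECT location, SUM(battery) * 1.0 / COUNT(*) AS avg_battery FROM sensors GROUP BY location

Result:
location    | avg_battery
------------+------------
Roof        | 74.75      
Server-Room | 74         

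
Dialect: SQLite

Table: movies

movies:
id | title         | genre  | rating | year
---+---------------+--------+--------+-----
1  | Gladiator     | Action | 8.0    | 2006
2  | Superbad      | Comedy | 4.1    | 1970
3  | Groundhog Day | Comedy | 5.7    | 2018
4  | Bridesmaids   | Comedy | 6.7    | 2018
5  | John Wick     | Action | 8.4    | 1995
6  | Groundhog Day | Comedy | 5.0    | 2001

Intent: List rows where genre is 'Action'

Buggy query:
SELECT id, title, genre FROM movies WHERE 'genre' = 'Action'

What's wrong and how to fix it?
Bug: 'genre' in single quotes is a string literal, not the column; the comparison is literal-vs-literal and never true

Fix: Remove the quotes around the column name (or use double quotes for an identifier)

Corrected query:
SELECT id, title, genre FROM movies WHERE genre = 'Action'

Result:
id | title     | genre 
---+-----------+-------
1  | Gladiator | Action
5  | John Wick | Action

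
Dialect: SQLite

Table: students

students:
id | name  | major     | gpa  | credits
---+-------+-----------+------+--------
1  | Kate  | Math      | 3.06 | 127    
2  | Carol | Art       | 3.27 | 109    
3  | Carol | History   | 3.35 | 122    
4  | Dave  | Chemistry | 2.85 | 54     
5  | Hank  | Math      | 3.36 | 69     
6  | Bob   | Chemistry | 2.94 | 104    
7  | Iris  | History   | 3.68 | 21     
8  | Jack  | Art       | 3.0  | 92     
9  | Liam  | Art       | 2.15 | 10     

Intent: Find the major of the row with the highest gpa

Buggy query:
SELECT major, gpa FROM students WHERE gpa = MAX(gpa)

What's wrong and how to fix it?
Bug: WHERE is evaluated per row; an aggregate over the whole table isn't defined there

Fix: Use a subquery: WHERE gpa = (SELECT MAX(gpa) FROM students)

Corrected query:
SELECT major, gpa FROM students WHERE gpa = (SELECT MAX(gpa) FROM students)

Result:
major   | gpa 
--------+-----
History | 3.68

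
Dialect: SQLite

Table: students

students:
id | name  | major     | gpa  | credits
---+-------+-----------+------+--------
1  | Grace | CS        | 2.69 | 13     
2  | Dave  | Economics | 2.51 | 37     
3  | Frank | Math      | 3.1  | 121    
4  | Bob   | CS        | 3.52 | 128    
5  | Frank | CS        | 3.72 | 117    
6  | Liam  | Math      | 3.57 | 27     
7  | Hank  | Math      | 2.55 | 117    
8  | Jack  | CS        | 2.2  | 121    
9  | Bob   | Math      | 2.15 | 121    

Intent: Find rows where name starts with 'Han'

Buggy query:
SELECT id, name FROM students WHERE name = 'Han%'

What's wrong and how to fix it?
Bug: '=' compares the literal string including the % character; pattern matching needs LIKE

Fix: Use LIKE for wildcard pattern matching

Corrected query:
SELECT id, name FROM students WHERE name LIKE 'Han%'

Result:
id | name
---+-----
7  | Hank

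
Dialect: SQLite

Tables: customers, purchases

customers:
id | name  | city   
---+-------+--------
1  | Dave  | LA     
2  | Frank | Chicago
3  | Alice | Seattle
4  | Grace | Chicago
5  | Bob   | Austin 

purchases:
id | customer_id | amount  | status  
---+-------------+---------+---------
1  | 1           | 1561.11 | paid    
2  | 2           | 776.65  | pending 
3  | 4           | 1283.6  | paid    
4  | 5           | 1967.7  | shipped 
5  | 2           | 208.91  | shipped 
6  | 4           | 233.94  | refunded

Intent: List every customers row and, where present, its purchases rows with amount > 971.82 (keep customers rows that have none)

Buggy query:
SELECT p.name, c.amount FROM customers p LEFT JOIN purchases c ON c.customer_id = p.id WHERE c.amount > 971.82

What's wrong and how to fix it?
Bug: A WHERE condition on the right-hand table after LEFT JOIN drops unmatched parents

Fix: Put 'c.amount > 971.82' in the JOIN's ON clause instead of WHERE

Corrected query:
SELECT p.name, c.amount FROM customers p LEFT JOIN purchases c ON c.customer_id = p.id AND c.amount > 971.82

Result:
name  | amount 
------+--------
Dave  | 1561.11
Frank | NULL   
Alice | NULL   
Grace | 1283.6 
Bob   | 1967.7 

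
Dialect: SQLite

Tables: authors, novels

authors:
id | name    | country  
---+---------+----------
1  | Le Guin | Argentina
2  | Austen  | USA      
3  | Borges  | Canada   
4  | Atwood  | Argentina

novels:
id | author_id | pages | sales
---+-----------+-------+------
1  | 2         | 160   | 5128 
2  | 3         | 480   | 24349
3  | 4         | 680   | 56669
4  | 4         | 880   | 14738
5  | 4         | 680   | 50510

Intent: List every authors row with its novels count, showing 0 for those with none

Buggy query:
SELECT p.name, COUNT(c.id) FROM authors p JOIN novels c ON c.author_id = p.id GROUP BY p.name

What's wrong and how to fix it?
Bug: An inner join excludes parents with zero children

Fix: Switch to LEFT JOIN to retain unmatched parent rows

Corrected query:
SELECT p.name, COUNT(c.id) FROM authors p LEFT JOIN novels c ON c.author_id = p.id GROUP BY p.name

Result:
name    | COUNT(c.id)
--------+------------
Atwood  | 3          
Austen  | 1          
Borges  | 1          
Le Guin | 0          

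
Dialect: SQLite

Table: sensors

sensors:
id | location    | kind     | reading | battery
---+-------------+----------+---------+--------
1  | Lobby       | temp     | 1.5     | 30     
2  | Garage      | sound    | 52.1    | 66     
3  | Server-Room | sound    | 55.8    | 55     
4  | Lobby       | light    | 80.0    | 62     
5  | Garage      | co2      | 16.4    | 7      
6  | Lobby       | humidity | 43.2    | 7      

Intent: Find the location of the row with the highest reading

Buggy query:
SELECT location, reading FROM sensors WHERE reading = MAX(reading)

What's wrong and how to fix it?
Bug: WHERE is evaluated per row; an aggregate over the whole table isn't defined there

Fix: Wrap MAX in a scalar subquery so WHERE compares against a single value

Corrected query:
SELECT location, reading FROM sensors WHERE reading = (SELECT MAX(reading) FROM sensors)

Result:
location | reading
---------+--------
Lobby    | 80     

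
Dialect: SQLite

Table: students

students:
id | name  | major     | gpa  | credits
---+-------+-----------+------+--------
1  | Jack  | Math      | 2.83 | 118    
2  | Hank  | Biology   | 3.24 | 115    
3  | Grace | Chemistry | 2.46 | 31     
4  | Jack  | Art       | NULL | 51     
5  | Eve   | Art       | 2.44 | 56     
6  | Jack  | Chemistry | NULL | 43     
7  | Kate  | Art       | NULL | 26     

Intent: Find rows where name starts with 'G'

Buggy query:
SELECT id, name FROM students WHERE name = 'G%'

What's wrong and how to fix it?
Bug: '=' compares the literal string including the % character; pattern matching needs LIKE

Fix: Replace '=' with LIKE so 'G%' is treated as a pattern

Corrected query:
SELECT id, name FROM students WHERE name LIKE 'G%'

Result:
id | name 
---+------
3  | Grace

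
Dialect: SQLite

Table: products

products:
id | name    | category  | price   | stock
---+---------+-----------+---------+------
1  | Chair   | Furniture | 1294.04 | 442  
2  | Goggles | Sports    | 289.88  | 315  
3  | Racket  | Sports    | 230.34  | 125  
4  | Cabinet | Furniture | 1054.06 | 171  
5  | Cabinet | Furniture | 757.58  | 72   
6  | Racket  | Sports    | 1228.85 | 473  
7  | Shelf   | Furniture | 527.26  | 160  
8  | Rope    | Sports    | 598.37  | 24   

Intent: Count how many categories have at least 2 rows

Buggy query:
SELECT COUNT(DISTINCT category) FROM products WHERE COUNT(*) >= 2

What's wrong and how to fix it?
Bug: WHERE filters individual rows, not groups, so a group-level COUNT is invalid there

Fix: Use a subquery that GROUPs and filters with HAVING, then count its rows

Corrected query:
SELECT COUNT(*) FROM (SELECT category FROM products GROUP BY category HAVING COUNT(*) >= 2)

Result:
COUNT(*)
--------
2       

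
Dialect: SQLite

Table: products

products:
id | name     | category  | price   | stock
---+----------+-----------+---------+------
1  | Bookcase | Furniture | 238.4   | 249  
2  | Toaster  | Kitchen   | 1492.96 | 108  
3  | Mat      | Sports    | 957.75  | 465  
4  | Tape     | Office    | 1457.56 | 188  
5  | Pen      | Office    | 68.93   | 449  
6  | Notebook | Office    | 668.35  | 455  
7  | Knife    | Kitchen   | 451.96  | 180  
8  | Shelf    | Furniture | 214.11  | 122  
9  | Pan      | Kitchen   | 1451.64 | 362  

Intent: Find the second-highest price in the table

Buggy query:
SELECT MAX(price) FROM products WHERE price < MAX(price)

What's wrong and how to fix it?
Bug: MAX(price) on the right of the comparison is an aggregate-in-WHERE error

Fix: Compute the overall MAX in a subquery, then take MAX of rows below it

Corrected query:
SELECT MAX(price) FROM products WHERE price < (SELECT MAX(price) FROM products)

Result:
MAX(price)
----------
1457.56   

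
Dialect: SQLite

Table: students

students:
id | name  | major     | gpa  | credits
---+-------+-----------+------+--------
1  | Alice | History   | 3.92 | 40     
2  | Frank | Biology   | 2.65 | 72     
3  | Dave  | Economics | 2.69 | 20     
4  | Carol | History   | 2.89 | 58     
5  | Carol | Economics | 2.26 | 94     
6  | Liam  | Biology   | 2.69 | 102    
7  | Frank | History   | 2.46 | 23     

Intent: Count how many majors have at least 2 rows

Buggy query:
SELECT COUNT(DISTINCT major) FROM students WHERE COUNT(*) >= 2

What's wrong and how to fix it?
Bug: COUNT(*) cannot appear in WHERE; the per-group count doesn't exist yet

Fix: Group first with HAVING COUNT(*) >= 2, then COUNT the resulting groups

Corrected query:
SELECT COUNT(*) FROM (SELECT major FROM students GROUP BY major HAVING COUNT(*) >= 2)

Result:
COUNT(*)
--------
3       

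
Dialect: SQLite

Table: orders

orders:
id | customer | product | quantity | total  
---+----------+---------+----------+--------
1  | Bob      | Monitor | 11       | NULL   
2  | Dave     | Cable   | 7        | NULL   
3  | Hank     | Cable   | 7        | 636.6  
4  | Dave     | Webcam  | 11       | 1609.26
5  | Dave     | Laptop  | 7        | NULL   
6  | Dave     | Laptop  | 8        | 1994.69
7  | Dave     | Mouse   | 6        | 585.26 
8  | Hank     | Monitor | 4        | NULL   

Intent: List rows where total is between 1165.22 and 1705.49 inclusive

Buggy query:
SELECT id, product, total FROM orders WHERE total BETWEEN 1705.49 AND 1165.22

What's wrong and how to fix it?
Bug: The bounds are reversed; BETWEEN a AND b requires a <= b to match anything

Fix: Swap the bounds so the smaller value comes first

Corrected query:
SELECT id, product, total FROM orders WHERE total BETWEEN 1165.22 AND 1705.49

Result:
id | product | total  
---+---------+--------
4  | Webcam  | 1609.26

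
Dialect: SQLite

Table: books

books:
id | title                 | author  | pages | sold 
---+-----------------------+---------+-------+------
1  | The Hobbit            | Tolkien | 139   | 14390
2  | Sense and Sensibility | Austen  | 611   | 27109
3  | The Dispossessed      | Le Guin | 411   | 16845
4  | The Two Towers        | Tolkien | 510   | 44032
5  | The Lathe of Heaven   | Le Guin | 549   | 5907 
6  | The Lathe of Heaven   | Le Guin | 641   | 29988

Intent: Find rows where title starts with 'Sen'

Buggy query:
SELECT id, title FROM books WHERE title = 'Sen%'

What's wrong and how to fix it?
Bug: Wildcards only work with LIKE; '=' treats '%' as a literal character

Fix: Use LIKE for wildcard pattern matching

Corrected query:
SELECT id, title FROM books WHERE title LIKE 'Sen%'

Result:
id | title                
---+----------------------
2  | Sense and Sensibility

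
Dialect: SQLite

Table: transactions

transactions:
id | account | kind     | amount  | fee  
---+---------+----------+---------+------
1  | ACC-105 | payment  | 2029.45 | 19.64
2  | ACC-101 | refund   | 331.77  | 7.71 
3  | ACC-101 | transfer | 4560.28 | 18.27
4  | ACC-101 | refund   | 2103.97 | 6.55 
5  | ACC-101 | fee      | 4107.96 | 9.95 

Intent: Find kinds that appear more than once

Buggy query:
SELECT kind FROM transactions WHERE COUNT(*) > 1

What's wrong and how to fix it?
Bug: WHERE can't reference COUNT(*); aggregates are computed after WHERE

Fix: Group first, then use HAVING for the count condition

Corrected query:
SELECT kind FROM transactions GROUP BY kind HAVING COUNT(*) > 1

Result:
kind  
------
refund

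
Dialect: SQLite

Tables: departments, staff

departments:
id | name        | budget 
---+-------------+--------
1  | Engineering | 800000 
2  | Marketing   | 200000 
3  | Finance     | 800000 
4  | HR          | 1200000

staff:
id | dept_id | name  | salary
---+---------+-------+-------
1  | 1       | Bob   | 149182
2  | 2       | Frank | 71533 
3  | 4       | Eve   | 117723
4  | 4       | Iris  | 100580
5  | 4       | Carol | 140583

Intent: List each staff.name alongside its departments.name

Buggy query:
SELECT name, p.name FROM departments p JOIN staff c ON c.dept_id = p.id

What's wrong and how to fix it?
Bug: Both tables have a 'name' column; the unqualified reference is ambiguous

Fix: Prefix ambiguous columns with the table alias

Corrected query:
SELECT c.name, p.name FROM departments p JOIN staff c ON c.dept_id = p.id

Result:
name  | name       
------+------------
Bob   | Engineering
Frank | Marketing  
Eve   | HR         
Iris  | HR         
Carol | HR         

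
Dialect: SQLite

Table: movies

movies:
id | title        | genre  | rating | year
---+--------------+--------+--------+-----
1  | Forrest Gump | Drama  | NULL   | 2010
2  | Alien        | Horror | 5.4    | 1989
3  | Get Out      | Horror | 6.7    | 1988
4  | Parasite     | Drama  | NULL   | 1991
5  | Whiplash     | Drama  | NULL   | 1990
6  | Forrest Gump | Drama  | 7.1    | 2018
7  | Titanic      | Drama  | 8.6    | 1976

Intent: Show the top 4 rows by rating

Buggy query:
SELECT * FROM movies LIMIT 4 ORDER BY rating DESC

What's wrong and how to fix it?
Bug: ORDER BY cannot follow LIMIT; LIMIT is the final clause

Fix: Sort with ORDER BY, then apply LIMIT

Corrected query:
SELECT * FROM movies ORDER BY rating DESC LIMIT 4

Result:
id | title        | genre  | rating | year
---+--------------+--------+--------+-----
7  | Titanic      | Drama  | 8.6    | 1976
6  | Forrest Gump | Drama  | 7.1    | 2018
3  | Get Out      | Horror | 6.7    | 1988
2  | Alien        | Horror | 5.4    | 1989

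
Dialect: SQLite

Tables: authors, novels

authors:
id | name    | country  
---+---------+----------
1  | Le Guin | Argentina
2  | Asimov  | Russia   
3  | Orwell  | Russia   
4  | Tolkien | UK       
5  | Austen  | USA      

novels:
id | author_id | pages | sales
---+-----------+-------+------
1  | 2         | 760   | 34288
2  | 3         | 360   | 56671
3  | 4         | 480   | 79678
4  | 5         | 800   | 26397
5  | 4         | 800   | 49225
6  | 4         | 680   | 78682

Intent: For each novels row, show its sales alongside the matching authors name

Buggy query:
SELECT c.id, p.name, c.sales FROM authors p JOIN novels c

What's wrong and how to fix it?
Bug: JOIN with no ON clause produces a cartesian product; every novels row pairs with every authors row

Fix: Specify the join condition linking the foreign key to the parent id

Corrected query:
SELECT c.id, p.name, c.sales FROM authors p JOIN novels c ON c.author_id = p.id

Result:
id | name    | sales
---+---------+------
1  | Asimov  | 34288
2  | Orwell  | 56671
3  | Tolkien | 79678
4  | Austen  | 26397
5  | Tolkien | 49225
6  | Tolkien | 78682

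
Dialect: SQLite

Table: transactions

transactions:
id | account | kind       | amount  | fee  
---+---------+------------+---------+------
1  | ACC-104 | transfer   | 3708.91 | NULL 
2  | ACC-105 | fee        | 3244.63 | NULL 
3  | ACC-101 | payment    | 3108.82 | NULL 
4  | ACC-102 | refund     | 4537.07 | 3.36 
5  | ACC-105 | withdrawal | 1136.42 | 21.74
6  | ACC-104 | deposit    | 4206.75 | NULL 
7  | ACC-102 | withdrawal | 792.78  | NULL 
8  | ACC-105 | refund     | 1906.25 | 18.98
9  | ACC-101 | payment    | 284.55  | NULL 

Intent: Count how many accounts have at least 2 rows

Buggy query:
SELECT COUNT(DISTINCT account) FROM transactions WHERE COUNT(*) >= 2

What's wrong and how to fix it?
Bug: COUNT(*) cannot appear in WHERE; the per-group count doesn't exist yet

Fix: Group first with HAVING COUNT(*) >= 2, then COUNT the resulting groups

Corrected query:
SELECT COUNT(*) FROM (SELECT account FROM transactions GROUP BY account HAVING COUNT(*) >= 2)

Result:
COUNT(*)
--------
4       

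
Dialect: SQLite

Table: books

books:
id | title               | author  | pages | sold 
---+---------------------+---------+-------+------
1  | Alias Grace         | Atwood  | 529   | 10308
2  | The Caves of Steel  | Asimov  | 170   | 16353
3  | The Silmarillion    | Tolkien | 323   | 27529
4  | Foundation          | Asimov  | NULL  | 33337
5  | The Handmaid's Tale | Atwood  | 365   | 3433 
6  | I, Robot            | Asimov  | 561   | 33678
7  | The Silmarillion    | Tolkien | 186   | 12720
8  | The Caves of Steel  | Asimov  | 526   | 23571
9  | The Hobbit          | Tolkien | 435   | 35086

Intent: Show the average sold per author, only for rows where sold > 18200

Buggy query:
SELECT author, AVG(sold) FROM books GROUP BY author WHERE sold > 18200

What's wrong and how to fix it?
Bug: WHERE cannot follow GROUP BY

Fix: Place WHERE between FROM and GROUP BY

Corrected query:
SELECT author, AVG(sold) FROM books WHERE sold > 18200 GROUP BY author

Result:
author  | AVG(sold)   
--------+-------------
Asimov  | 30195.333333
Tolkien | 31307.5     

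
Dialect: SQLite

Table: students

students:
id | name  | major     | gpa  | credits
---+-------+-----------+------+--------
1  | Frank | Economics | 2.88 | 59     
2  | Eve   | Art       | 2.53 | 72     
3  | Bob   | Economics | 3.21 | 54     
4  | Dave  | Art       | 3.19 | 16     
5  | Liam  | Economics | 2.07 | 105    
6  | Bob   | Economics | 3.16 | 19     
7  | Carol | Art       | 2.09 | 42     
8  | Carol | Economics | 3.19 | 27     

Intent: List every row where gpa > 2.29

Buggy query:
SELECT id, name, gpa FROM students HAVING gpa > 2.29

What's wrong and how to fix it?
Bug: This is a non-aggregate query (no GROUP BY, no aggregates), so in SQLite the HAVING clause is invalid here; a row-level condition belongs in WHERE

Fix: Replace HAVING with WHERE since the condition applies to individual rows

Corrected query:
SELECT id, name, gpa FROM students WHERE gpa > 2.29

Result:
id | name  | gpa 
---+-------+-----
1  | Frank | 2.88
2  | Eve   | 2.53
3  | Bob   | 3.21
4  | Dave  | 3.19
6  | Bob   | 3.16
8  | Carol | 3.19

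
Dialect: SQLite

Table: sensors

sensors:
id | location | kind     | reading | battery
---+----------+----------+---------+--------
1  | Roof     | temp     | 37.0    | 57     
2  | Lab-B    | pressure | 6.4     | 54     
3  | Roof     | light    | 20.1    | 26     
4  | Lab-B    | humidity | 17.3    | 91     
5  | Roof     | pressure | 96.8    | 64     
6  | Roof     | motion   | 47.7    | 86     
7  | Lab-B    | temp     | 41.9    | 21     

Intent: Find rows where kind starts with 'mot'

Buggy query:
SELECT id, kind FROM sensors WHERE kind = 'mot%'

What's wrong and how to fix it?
Bug: Wildcards only work with LIKE; '=' treats '%' as a literal character

Fix: Use LIKE for wildcard pattern matching

Corrected query:
SELECT id, kind FROM sensors WHERE kind LIKE 'mot%'

Result:
id | kind  
---+-------
6  | motion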